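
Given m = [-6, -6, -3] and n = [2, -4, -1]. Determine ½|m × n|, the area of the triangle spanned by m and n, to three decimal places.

19.209

i: (-6)·(-1) - (-3)·(-4) = 6 - 12 = -6
j: (-3)·2 - (-6)·(-1) = -6 - 6 = -12
k: (-6)·(-4) - (-6)·2 = 24 - (-12) = 36
m × n = (-6, -12, 36)
|m × n| = √((-6)² + (-12)² + 36²) = √1476 ≈ 38.4187
area = ½ · 38.4187 ≈ 19.209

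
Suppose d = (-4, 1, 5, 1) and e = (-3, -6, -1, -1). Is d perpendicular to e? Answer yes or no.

yes

d · e = (-4)·(-3) + 1·(-6) + 5·(-1) + 1·(-1) = 12 - 6 - 5 - 1 = 0
Zero, so the vectors are orthogonal.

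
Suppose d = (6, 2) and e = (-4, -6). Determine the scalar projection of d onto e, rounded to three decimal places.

-4.992

d · e = 6·(-4) + 2·(-6) = -24 - 12 = -36
|e| = √(16 + 36) = √52 ≈ 7.2111
comp_e d = -36 / √52 ≈ -4.992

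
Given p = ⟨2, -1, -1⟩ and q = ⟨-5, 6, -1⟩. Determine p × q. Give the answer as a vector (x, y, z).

(7, 7, 7)

i: (-1)·(-1) - (-1)·6 = 1 - (-6) = 7
j: (-1)·(-5) - 2·(-1) = 5 - (-2) = 7
k: 2·6 - (-1)·(-5) = 12 - 5 = 7
p × q = (7, 7, 7)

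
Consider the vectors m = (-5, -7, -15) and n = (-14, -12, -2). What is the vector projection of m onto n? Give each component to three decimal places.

m · n = (-5)·(-14) + (-7)·(-12) + (-15)·(-2) = 70 + 84 + 30 = 184
|n|² = 196 + 144 + 4 = 344
proj_n m = (184/344) · (-14, -12, -2) ≈ (-7.488, -6.419, -1.070)

(-7.488, -6.419, -1.070)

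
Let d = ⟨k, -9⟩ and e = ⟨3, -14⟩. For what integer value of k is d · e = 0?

d · e = k·3 + (-9)·(-14) = 126 + 3k
Set equal to 0: 3k = -126, so k = -42.

-42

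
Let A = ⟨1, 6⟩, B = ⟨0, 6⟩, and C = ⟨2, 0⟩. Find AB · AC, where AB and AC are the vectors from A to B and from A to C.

AB = B − A = (-1, 0)
AC = C − A = (1, -6)
AB · AC = (-1)·1 + 0·(-6) = -1 + 0 = -1

-1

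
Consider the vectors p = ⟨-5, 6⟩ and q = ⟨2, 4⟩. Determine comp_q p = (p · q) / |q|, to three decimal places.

p · q = (-5)·2 + 6·4 = -10 + 24 = 14
|q| = √(4 + 16) = √20 ≈ 4.4721
comp_q p = 14 / √20 ≈ 3.130

3.130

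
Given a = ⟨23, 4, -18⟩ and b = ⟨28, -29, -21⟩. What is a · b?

906

a · b = 23·28 + 4·(-29) + (-18)·(-21) = 644 - 116 + 378 = 906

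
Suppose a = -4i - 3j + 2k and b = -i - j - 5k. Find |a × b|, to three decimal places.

i: (-3)·(-5) - 2·(-1) = 15 - (-2) = 17
j: 2·(-1) - (-4)·(-5) = -2 - 20 = -22
k: (-4)·(-1) - (-3)·(-1) = 4 - 3 = 1
a × b = (17, -22, 1)
|a × b| = √(17² + (-22)² + 1²) = √774 ≈ 27.8209

27.821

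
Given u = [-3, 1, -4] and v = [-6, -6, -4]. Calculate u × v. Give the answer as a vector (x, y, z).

(-28, 12, 24)

i: 1·(-4) - (-4)·(-6) = -4 - 24 = -28
j: (-4)·(-6) - (-3)·(-4) = 24 - 12 = 12
k: (-3)·(-6) - 1·(-6) = 18 - (-6) = 24
u × v = (-28, 12, 24)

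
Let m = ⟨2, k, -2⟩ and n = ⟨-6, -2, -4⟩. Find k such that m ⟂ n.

-2

m · n = 2·(-6) + k·(-2) + (-2)·(-4) = -4 - 2k
Set equal to 0: -2k = 4, so k = -2.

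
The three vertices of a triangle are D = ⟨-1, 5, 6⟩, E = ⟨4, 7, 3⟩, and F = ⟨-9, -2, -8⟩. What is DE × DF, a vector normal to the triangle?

(-49, 94, -19)

DE = (5, 2, -3)
DF = (-8, -7, -14)
i: 2·(-14) - (-3)·(-7) = -28 - 21 = -49
j: (-3)·(-8) - 5·(-14) = 24 - (-70) = 94
k: 5·(-7) - 2·(-8) = -35 - (-16) = -19
DE × DF = (-49, 94, -19)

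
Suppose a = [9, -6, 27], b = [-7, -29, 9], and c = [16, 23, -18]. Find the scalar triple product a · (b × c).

10908

b × c:
i: (-29)·(-18) - 9·23 = 522 - 207 = 315
j: 9·16 - (-7)·(-18) = 144 - 126 = 18
k: (-7)·23 - (-29)·16 = -161 - (-464) = 303
b × c = (315, 18, 303)
a · (b × c) = 9·315 + (-6)·18 + 27·303 = 2835 - 108 + 8181 = 10908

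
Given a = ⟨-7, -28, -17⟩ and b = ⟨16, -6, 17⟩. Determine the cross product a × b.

(-578, -153, 490)

i: (-28)·17 - (-17)·(-6) = -476 - 102 = -578
j: (-17)·16 - (-7)·17 = -272 - (-119) = -153
k: (-7)·(-6) - (-28)·16 = 42 - (-448) = 490
a × b = (-578, -153, 490)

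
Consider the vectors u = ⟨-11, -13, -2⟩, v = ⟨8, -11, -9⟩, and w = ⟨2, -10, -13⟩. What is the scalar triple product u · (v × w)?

v × w:
i: (-11)·(-13) - (-9)·(-10) = 143 - 90 = 53
j: (-9)·2 - 8·(-13) = -18 - (-104) = 86
k: 8·(-10) - (-11)·2 = -80 - (-22) = -58
v × w = (53, 86, -58)
u · (v × w) = (-11)·53 + (-13)·86 + (-2)·(-58) = -583 - 1118 + 116 = -1585

-1585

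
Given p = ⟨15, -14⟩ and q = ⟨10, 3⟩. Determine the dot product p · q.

108

p · q = 15·10 + (-14)·3 = 150 - 42 = 108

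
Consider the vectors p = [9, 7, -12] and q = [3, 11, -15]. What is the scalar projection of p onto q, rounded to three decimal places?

15.073

p · q = 9·3 + 7·11 + (-12)·(-15) = 27 + 77 + 180 = 284
|q| = √(9 + 121 + 225) = √355 ≈ 18.8414
comp_q p = 284 / √355 ≈ 15.073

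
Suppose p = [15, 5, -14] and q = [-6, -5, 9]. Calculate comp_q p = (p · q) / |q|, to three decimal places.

p · q = 15·(-6) + 5·(-5) + (-14)·9 = -90 - 25 - 126 = -241
|q| = √(36 + 25 + 81) = √142 ≈ 11.9164
comp_q p = -241 / √142 ≈ -20.224

-20.224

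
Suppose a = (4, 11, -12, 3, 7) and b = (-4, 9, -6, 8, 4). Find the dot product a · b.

a · b = 4·(-4) + 11·9 + (-12)·(-6) + 3·8 + 7·4 = -16 + 99 + 72 + 24 + 28 = 207

207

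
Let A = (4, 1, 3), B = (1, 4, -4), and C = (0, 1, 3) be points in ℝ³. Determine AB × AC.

(0, 28, 12)

AB = (-3, 3, -7)
AC = (-4, 0, 0)
i: 3·0 - (-7)·0 = 0 - 0 = 0
j: (-7)·(-4) - (-3)·0 = 28 - 0 = 28
k: (-3)·0 - 3·(-4) = 0 - (-12) = 12
AB × AC = (0, 28, 12)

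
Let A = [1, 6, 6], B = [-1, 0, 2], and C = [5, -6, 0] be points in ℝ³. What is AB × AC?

(-12, -28, 48)

AB = (-2, -6, -4)
AC = (4, -12, -6)
i: (-6)·(-6) - (-4)·(-12) = 36 - 48 = -12
j: (-4)·4 - (-2)·(-6) = -16 - 12 = -28
k: (-2)·(-12) - (-6)·4 = 24 - (-24) = 48
AB × AC = (-12, -28, 48)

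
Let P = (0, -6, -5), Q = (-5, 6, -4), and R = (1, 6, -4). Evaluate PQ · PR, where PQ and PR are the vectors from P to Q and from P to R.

140

PQ = Q − P = (-5, 12, 1)
PR = R − P = (1, 12, 1)
PQ · PR = (-5)·1 + 12·12 + 1·1 = -5 + 144 + 1 = 140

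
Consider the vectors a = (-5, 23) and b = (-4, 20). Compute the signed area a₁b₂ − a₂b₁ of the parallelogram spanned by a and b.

-8

(-5)·20 - 23·(-4) = -100 - (-92) = -8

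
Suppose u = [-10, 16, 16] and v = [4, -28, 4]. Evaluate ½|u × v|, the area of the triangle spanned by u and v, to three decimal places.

i: 16·4 - 16·(-28) = 64 - (-448) = 512
j: 16·4 - (-10)·4 = 64 - (-40) = 104
k: (-10)·(-28) - 16·4 = 280 - 64 = 216
u × v = (512, 104, 216)
|u × v| = √(512² + 104² + 216²) = √319616 ≈ 565.3459
area = ½ · 565.3459 ≈ 282.673

282.673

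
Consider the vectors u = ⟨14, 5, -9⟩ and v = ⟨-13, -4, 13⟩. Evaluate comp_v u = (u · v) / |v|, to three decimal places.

-16.955

u · v = 14·(-13) + 5·(-4) + (-9)·13 = -182 - 20 - 117 = -319
|v| = √(169 + 16 + 169) = √354 ≈ 18.8149
comp_v u = -319 / √354 ≈ -16.955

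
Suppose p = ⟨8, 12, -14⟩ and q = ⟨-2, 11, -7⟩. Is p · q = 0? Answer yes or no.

p · q = 8·(-2) + 12·11 + (-14)·(-7) = -16 + 132 + 98 = 214
Nonzero, so the vectors are not orthogonal.

no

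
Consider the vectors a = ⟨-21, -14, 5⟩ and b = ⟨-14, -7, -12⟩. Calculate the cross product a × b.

(203, -322, -49)

i: (-14)·(-12) - 5·(-7) = 168 - (-35) = 203
j: 5·(-14) - (-21)·(-12) = -70 - 252 = -322
k: (-21)·(-7) - (-14)·(-14) = 147 - 196 = -49
a × b = (203, -322, -49)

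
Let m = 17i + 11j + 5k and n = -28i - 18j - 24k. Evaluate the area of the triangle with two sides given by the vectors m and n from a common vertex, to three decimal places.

159.769

i: 11·(-24) - 5·(-18) = -264 - (-90) = -174
j: 5·(-28) - 17·(-24) = -140 - (-408) = 268
k: 17·(-18) - 11·(-28) = -306 - (-308) = 2
m × n = (-174, 268, 2)
|m × n| = √((-174)² + 268² + 2²) = √102104 ≈ 319.5372
area = ½ · 319.5372 ≈ 159.769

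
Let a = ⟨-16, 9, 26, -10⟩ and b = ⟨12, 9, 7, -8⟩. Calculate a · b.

a · b = (-16)·12 + 9·9 + 26·7 + (-10)·(-8) = -192 + 81 + 182 + 80 = 151

151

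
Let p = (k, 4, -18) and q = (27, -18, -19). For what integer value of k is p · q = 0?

p · q = k·27 + 4·(-18) + (-18)·(-19) = 270 + 27k
Set equal to 0: 27k = -270, so k = -10.

-10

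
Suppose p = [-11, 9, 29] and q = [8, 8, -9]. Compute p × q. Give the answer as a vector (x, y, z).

(-313, 133, -160)

i: 9·(-9) - 29·8 = -81 - 232 = -313
j: 29·8 - (-11)·(-9) = 232 - 99 = 133
k: (-11)·8 - 9·8 = -88 - 72 = -160
p × q = (-313, 133, -160)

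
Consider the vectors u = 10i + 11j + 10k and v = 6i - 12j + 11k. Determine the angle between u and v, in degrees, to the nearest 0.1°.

u · v = 10·6 + 11·(-12) + 10·11 = 60 - 132 + 110 = 38
|u|² = 100 + 121 + 100 = 321,  |u| = √321 ≈ 17.916473
|v|² = 36 + 144 + 121 = 301,  |v| = √301 ≈ 17.349352
cos θ = 38 / (17.916473 · 17.349352) ≈ 0.12225
θ = arccos(0.12225) ≈ 83.0°

83.0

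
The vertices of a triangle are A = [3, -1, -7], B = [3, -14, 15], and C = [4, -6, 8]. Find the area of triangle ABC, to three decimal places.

44.379

AB = (0, -13, 22),  AC = (1, -5, 15)
i: (-13)·15 - 22·(-5) = -195 - (-110) = -85
j: 22·1 - 0·15 = 22 - 0 = 22
k: 0·(-5) - (-13)·1 = 0 - (-13) = 13
AB × AC = (-85, 22, 13)
|AB × AC| = √7878 ≈ 88.7581
area = ½ · 88.7581 ≈ 44.379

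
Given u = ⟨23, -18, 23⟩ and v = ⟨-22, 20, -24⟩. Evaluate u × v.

(-28, 46, 64)

i: (-18)·(-24) - 23·20 = 432 - 460 = -28
j: 23·(-22) - 23·(-24) = -506 - (-552) = 46
k: 23·20 - (-18)·(-22) = 460 - 396 = 64
u × v = (-28, 46, 64)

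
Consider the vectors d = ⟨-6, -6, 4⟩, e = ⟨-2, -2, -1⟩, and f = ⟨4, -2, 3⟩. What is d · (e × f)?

84

e × f:
i: (-2)·3 - (-1)·(-2) = -6 - 2 = -8
j: (-1)·4 - (-2)·3 = -4 - (-6) = 2
k: (-2)·(-2) - (-2)·4 = 4 - (-8) = 12
e × f = (-8, 2, 12)
d · (e × f) = (-6)·(-8) + (-6)·2 + 4·12 = 48 - 12 + 48 = 84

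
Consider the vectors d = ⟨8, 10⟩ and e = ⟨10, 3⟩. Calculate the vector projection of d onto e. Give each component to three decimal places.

(10.092, 3.028)

d · e = 8·10 + 10·3 = 80 + 30 = 110
|e|² = 100 + 9 = 109
proj_e d = (110/109) · (10, 3) ≈ (10.092, 3.028)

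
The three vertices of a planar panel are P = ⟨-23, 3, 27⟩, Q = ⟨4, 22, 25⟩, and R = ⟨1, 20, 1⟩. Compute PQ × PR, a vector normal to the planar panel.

PQ = (27, 19, -2)
PR = (24, 17, -26)
i: 19·(-26) - (-2)·17 = -494 - (-34) = -460
j: (-2)·24 - 27·(-26) = -48 - (-702) = 654
k: 27·17 - 19·24 = 459 - 456 = 3
PQ × PR = (-460, 654, 3)

(-460, 654, 3)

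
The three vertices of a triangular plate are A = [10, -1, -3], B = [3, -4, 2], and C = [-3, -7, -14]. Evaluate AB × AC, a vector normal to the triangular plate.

(63, -142, 3)

AB = (-7, -3, 5)
AC = (-13, -6, -11)
i: (-3)·(-11) - 5·(-6) = 33 - (-30) = 63
j: 5·(-13) - (-7)·(-11) = -65 - 77 = -142
k: (-7)·(-6) - (-3)·(-13) = 42 - 39 = 3
AB × AC = (63, -142, 3)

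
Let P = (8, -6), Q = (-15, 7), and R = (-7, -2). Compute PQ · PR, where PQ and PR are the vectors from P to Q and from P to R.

PQ = Q − P = (-23, 13)
PR = R − P = (-15, 4)
PQ · PR = (-23)·(-15) + 13·4 = 345 + 52 = 397

397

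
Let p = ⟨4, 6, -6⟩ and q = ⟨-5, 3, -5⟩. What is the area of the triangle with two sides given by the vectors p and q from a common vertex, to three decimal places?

i: 6·(-5) - (-6)·3 = -30 - (-18) = -12
j: (-6)·(-5) - 4·(-5) = 30 - (-20) = 50
k: 4·3 - 6·(-5) = 12 - (-30) = 42
p × q = (-12, 50, 42)
|p × q| = √((-12)² + 50² + 42²) = √4408 ≈ 66.3928
area = ½ · 66.3928 ≈ 33.196

33.196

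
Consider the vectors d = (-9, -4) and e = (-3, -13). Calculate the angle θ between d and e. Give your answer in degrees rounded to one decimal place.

53.0

d · e = (-9)·(-3) + (-4)·(-13) = 27 + 52 = 79
|d|² = 81 + 16 = 97,  |d| = √97 ≈ 9.848858
|e|² = 9 + 169 = 178,  |e| = √178 ≈ 13.341664
cos θ = 79 / (9.848858 · 13.341664) ≈ 0.60122
θ = arccos(0.60122) ≈ 53.0°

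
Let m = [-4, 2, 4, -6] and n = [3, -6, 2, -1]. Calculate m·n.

m · n = (-4)·3 + 2·(-6) + 4·2 + (-6)·(-1) = -12 - 12 + 8 + 6 = -10

-10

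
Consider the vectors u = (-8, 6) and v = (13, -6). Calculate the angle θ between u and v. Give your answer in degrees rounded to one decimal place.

u · v = (-8)·13 + 6·(-6) = -104 - 36 = -140
|u|² = 64 + 36 = 100,  |u| = √100 ≈ 10.000000
|v|² = 169 + 36 = 205,  |v| = √205 ≈ 14.317821
cos θ = -140 / (10.000000 · 14.317821) ≈ -0.97780
θ = arccos(-0.97780) ≈ 167.9°

167.9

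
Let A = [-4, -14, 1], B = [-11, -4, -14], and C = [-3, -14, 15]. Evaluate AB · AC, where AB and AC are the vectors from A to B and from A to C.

-217

AB = B − A = (-7, 10, -15)
AC = C − A = (1, 0, 14)
AB · AC = (-7)·1 + 10·0 + (-15)·14 = -7 + 0 - 210 = -217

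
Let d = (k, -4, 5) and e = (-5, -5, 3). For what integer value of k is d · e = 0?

7

d · e = k·(-5) + (-4)·(-5) + 5·3 = 35 - 5k
Set equal to 0: -5k = -35, so k = 7.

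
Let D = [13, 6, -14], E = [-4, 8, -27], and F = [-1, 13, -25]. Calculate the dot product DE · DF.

395

DE = E − D = (-17, 2, -13)
DF = F − D = (-14, 7, -11)
DE · DF = (-17)·(-14) + 2·7 + (-13)·(-11) = 238 + 14 + 143 = 395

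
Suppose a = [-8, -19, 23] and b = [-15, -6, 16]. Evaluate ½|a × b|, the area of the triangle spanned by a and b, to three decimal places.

180.841

i: (-19)·16 - 23·(-6) = -304 - (-138) = -166
j: 23·(-15) - (-8)·16 = -345 - (-128) = -217
k: (-8)·(-6) - (-19)·(-15) = 48 - 285 = -237
a × b = (-166, -217, -237)
|a × b| = √((-166)² + (-217)² + (-237)²) = √130814 ≈ 361.6822
area = ½ · 361.6822 ≈ 180.841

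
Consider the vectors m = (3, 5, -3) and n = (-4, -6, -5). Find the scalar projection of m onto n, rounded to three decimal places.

m · n = 3·(-4) + 5·(-6) + (-3)·(-5) = -12 - 30 + 15 = -27
|n| = √(16 + 36 + 25) = √77 ≈ 8.7750
comp_n m = -27 / √77 ≈ -3.077

-3.077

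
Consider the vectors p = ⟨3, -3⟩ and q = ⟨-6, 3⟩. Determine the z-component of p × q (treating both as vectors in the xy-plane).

-9

3·3 - (-3)·(-6) = 9 - 18 = -9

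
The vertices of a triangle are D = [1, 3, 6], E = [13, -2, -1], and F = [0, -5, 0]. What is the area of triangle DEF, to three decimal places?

65.418

DE = (12, -5, -7),  DF = (-1, -8, -6)
i: (-5)·(-6) - (-7)·(-8) = 30 - 56 = -26
j: (-7)·(-1) - 12·(-6) = 7 - (-72) = 79
k: 12·(-8) - (-5)·(-1) = -96 - 5 = -101
DE × DF = (-26, 79, -101)
|DE × DF| = √17118 ≈ 130.8358
area = ½ · 130.8358 ≈ 65.418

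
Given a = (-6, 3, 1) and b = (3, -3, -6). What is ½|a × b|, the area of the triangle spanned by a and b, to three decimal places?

i: 3·(-6) - 1·(-3) = -18 - (-3) = -15
j: 1·3 - (-6)·(-6) = 3 - 36 = -33
k: (-6)·(-3) - 3·3 = 18 - 9 = 9
a × b = (-15, -33, 9)
|a × b| = √((-15)² + (-33)² + 9²) = √1395 ≈ 37.3497
area = ½ · 37.3497 ≈ 18.675

18.675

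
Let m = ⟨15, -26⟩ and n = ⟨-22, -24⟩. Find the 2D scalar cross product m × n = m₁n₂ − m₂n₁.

15·(-24) - (-26)·(-22) = -360 - 572 = -932

-932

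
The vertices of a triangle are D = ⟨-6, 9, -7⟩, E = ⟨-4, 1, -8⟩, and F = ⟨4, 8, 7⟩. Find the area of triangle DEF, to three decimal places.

71.234

DE = (2, -8, -1),  DF = (10, -1, 14)
i: (-8)·14 - (-1)·(-1) = -112 - 1 = -113
j: (-1)·10 - 2·14 = -10 - 28 = -38
k: 2·(-1) - (-8)·10 = -2 - (-80) = 78
DE × DF = (-113, -38, 78)
|DE × DF| = √20297 ≈ 142.4675
area = ½ · 142.4675 ≈ 71.234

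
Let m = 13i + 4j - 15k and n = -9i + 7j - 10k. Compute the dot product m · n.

m · n = 13·(-9) + 4·7 + (-15)·(-10) = -117 + 28 + 150 = 61

61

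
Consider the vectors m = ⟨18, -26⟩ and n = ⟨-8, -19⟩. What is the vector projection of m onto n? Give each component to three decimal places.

m · n = 18·(-8) + (-26)·(-19) = -144 + 494 = 350
|n|² = 64 + 361 = 425
proj_n m = (350/425) · (-8, -19) ≈ (-6.588, -15.647)

(-6.588, -15.647)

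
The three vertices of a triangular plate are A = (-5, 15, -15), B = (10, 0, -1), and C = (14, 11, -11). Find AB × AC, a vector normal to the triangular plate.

AB = (15, -15, 14)
AC = (19, -4, 4)
i: (-15)·4 - 14·(-4) = -60 - (-56) = -4
j: 14·19 - 15·4 = 266 - 60 = 206
k: 15·(-4) - (-15)·19 = -60 - (-285) = 225
AB × AC = (-4, 206, 225)

(-4, 206, 225)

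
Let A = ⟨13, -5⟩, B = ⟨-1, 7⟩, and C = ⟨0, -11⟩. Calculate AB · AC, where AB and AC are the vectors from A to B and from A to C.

AB = B − A = (-14, 12)
AC = C − A = (-13, -6)
AB · AC = (-14)·(-13) + 12·(-6) = 182 - 72 = 110

110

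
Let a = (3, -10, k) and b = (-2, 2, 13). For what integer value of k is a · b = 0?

a · b = 3·(-2) + (-10)·2 + k·13 = -26 + 13k
Set equal to 0: 13k = 26, so k = 2.

2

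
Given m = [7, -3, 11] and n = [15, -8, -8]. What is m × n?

i: (-3)·(-8) - 11·(-8) = 24 - (-88) = 112
j: 11·15 - 7·(-8) = 165 - (-56) = 221
k: 7·(-8) - (-3)·15 = -56 - (-45) = -11
m × n = (112, 221, -11)

(112, 221, -11)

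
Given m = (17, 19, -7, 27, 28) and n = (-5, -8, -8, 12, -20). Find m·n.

m · n = 17·(-5) + 19·(-8) + (-7)·(-8) + 27·12 + 28·(-20) = -85 - 152 + 56 + 324 - 560 = -417

-417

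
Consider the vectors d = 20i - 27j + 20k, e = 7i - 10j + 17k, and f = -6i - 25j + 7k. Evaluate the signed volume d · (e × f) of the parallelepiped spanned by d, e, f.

e × f:
i: (-10)·7 - 17·(-25) = -70 - (-425) = 355
j: 17·(-6) - 7·7 = -102 - 49 = -151
k: 7·(-25) - (-10)·(-6) = -175 - 60 = -235
e × f = (355, -151, -235)
d · (e × f) = 20·355 + (-27)·(-151) + 20·(-235) = 7100 + 4077 - 4700 = 6477

6477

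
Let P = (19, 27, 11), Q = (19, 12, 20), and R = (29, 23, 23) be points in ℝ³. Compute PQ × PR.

PQ = (0, -15, 9)
PR = (10, -4, 12)
i: (-15)·12 - 9·(-4) = -180 - (-36) = -144
j: 9·10 - 0·12 = 90 - 0 = 90
k: 0·(-4) - (-15)·10 = 0 - (-150) = 150
PQ × PR = (-144, 90, 150)

(-144, 90, 150)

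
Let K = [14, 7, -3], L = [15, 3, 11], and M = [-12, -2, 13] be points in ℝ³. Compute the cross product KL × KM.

KL = (1, -4, 14)
KM = (-26, -9, 16)
i: (-4)·16 - 14·(-9) = -64 - (-126) = 62
j: 14·(-26) - 1·16 = -364 - 16 = -380
k: 1·(-9) - (-4)·(-26) = -9 - 104 = -113
KL × KM = (62, -380, -113)

(62, -380, -113)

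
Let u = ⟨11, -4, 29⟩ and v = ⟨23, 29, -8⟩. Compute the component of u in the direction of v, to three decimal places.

-2.509

u · v = 11·23 + (-4)·29 + 29·(-8) = 253 - 116 - 232 = -95
|v| = √(529 + 841 + 64) = √1434 ≈ 37.8682
comp_v u = -95 / √1434 ≈ -2.509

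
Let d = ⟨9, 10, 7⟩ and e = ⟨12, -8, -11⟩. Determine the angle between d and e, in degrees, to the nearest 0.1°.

100.3

d · e = 9·12 + 10·(-8) + 7·(-11) = 108 - 80 - 77 = -49
|d|² = 81 + 100 + 49 = 230,  |d| = √230 ≈ 15.165751
|e|² = 144 + 64 + 121 = 329,  |e| = √329 ≈ 18.138357
cos θ = -49 / (15.165751 · 18.138357) ≈ -0.17813
θ = arccos(-0.17813) ≈ 100.3°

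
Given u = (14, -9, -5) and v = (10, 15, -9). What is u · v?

50

u · v = 14·10 + (-9)·15 + (-5)·(-9) = 140 - 135 + 45 = 50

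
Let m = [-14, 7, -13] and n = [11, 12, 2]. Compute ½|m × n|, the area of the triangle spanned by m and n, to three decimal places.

i: 7·2 - (-13)·12 = 14 - (-156) = 170
j: (-13)·11 - (-14)·2 = -143 - (-28) = -115
k: (-14)·12 - 7·11 = -168 - 77 = -245
m × n = (170, -115, -245)
|m × n| = √(170² + (-115)² + (-245)²) = √102150 ≈ 319.6091
area = ½ · 319.6091 ≈ 159.805

159.805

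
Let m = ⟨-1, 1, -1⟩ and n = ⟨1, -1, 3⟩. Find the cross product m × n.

(2, 2, 0)

i: 1·3 - (-1)·(-1) = 3 - 1 = 2
j: (-1)·1 - (-1)·3 = -1 - (-3) = 2
k: (-1)·(-1) - 1·1 = 1 - 1 = 0
m × n = (2, 2, 0)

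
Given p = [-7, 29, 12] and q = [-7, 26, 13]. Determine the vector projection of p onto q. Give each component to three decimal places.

(-7.509, 27.890, 13.945)

p · q = (-7)·(-7) + 29·26 + 12·13 = 49 + 754 + 156 = 959
|q|² = 49 + 676 + 169 = 894
proj_q p = (959/894) · (-7, 26, 13) ≈ (-7.509, 27.890, 13.945)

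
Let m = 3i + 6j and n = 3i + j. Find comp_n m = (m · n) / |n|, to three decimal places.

m · n = 3·3 + 6·1 = 9 + 6 = 15
|n| = √(9 + 1) = √10 ≈ 3.1623
comp_n m = 15 / √10 ≈ 4.743

4.743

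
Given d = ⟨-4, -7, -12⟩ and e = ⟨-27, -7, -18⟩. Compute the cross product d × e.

(42, 252, -161)

i: (-7)·(-18) - (-12)·(-7) = 126 - 84 = 42
j: (-12)·(-27) - (-4)·(-18) = 324 - 72 = 252
k: (-4)·(-7) - (-7)·(-27) = 28 - 189 = -161
d × e = (42, 252, -161)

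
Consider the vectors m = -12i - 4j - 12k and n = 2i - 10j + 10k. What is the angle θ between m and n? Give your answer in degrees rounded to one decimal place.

m · n = (-12)·2 + (-4)·(-10) + (-12)·10 = -24 + 40 - 120 = -104
|m|² = 144 + 16 + 144 = 304,  |m| = √304 ≈ 17.435596
|n|² = 4 + 100 + 100 = 204,  |n| = √204 ≈ 14.282857
cos θ = -104 / (17.435596 · 14.282857) ≈ -0.41762
θ = arccos(-0.41762) ≈ 114.7°

114.7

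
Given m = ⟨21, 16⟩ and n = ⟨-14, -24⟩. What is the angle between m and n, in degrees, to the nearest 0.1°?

157.6

m · n = 21·(-14) + 16·(-24) = -294 - 384 = -678
|m|² = 441 + 256 = 697,  |m| = √697 ≈ 26.400758
|n|² = 196 + 576 = 772,  |n| = √772 ≈ 27.784888
cos θ = -678 / (26.400758 · 27.784888) ≈ -0.92428
θ = arccos(-0.92428) ≈ 157.6°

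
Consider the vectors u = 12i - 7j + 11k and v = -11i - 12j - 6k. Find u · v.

-114

u · v = 12·(-11) + (-7)·(-12) + 11·(-6) = -132 + 84 - 66 = -114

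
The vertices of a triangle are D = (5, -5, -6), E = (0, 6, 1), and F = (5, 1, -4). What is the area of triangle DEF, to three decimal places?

18.708

DE = (-5, 11, 7),  DF = (0, 6, 2)
i: 11·2 - 7·6 = 22 - 42 = -20
j: 7·0 - (-5)·2 = 0 - (-10) = 10
k: (-5)·6 - 11·0 = -30 - 0 = -30
DE × DF = (-20, 10, -30)
|DE × DF| = √1400 ≈ 37.4166
area = ½ · 37.4166 ≈ 18.708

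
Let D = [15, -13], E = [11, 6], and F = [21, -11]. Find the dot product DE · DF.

DE = E − D = (-4, 19)
DF = F − D = (6, 2)
DE · DF = (-4)·6 + 19·2 = -24 + 38 = 14

14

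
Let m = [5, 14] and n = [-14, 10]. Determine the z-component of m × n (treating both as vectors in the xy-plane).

5·10 - 14·(-14) = 50 - (-196) = 246

246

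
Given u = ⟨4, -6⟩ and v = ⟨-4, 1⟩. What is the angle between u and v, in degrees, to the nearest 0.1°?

u · v = 4·(-4) + (-6)·1 = -16 - 6 = -22
|u|² = 16 + 36 = 52,  |u| = √52 ≈ 7.211103
|v|² = 16 + 1 = 17,  |v| = √17 ≈ 4.123106
cos θ = -22 / (7.211103 · 4.123106) ≈ -0.73994
θ = arccos(-0.73994) ≈ 137.7°

137.7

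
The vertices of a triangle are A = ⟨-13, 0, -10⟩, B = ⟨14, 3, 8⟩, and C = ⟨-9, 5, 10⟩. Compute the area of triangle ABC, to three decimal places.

AB = (27, 3, 18),  AC = (4, 5, 20)
i: 3·20 - 18·5 = 60 - 90 = -30
j: 18·4 - 27·20 = 72 - 540 = -468
k: 27·5 - 3·4 = 135 - 12 = 123
AB × AC = (-30, -468, 123)
|AB × AC| = √235053 ≈ 484.8226
area = ½ · 484.8226 ≈ 242.411

242.411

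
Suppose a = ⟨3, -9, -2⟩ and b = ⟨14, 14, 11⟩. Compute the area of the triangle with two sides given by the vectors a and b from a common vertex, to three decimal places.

96.159

i: (-9)·11 - (-2)·14 = -99 - (-28) = -71
j: (-2)·14 - 3·11 = -28 - 33 = -61
k: 3·14 - (-9)·14 = 42 - (-126) = 168
a × b = (-71, -61, 168)
|a × b| = √((-71)² + (-61)² + 168²) = √36986 ≈ 192.3174
area = ½ · 192.3174 ≈ 96.159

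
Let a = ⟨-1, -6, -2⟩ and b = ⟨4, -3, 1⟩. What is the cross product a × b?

(-12, -7, 27)

i: (-6)·1 - (-2)·(-3) = -6 - 6 = -12
j: (-2)·4 - (-1)·1 = -8 - (-1) = -7
k: (-1)·(-3) - (-6)·4 = 3 - (-24) = 27
a × b = (-12, -7, 27)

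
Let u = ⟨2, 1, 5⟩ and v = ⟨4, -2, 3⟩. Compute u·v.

u · v = 2·4 + 1·(-2) + 5·3 = 8 - 2 + 15 = 21

21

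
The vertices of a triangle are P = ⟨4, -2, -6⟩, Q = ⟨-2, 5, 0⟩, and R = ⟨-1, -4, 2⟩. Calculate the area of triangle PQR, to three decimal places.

42.300

PQ = (-6, 7, 6),  PR = (-5, -2, 8)
i: 7·8 - 6·(-2) = 56 - (-12) = 68
j: 6·(-5) - (-6)·8 = -30 - (-48) = 18
k: (-6)·(-2) - 7·(-5) = 12 - (-35) = 47
PQ × PR = (68, 18, 47)
|PQ × PR| = √7157 ≈ 84.5991
area = ½ · 84.5991 ≈ 42.300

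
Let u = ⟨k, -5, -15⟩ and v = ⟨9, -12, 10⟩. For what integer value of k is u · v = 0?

u · v = k·9 + (-5)·(-12) + (-15)·10 = -90 + 9k
Set equal to 0: 9k = 90, so k = 10.

10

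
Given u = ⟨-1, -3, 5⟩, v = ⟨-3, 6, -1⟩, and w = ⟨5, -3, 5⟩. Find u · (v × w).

v × w:
i: 6·5 - (-1)·(-3) = 30 - 3 = 27
j: (-1)·5 - (-3)·5 = -5 - (-15) = 10
k: (-3)·(-3) - 6·5 = 9 - 30 = -21
v × w = (27, 10, -21)
u · (v × w) = (-1)·27 + (-3)·10 + 5·(-21) = -27 - 30 - 105 = -162

-162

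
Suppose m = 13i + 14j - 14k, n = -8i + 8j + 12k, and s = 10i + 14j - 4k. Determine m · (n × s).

1320

n × s:
i: 8·(-4) - 12·14 = -32 - 168 = -200
j: 12·10 - (-8)·(-4) = 120 - 32 = 88
k: (-8)·14 - 8·10 = -112 - 80 = -192
n × s = (-200, 88, -192)
m · (n × s) = 13·(-200) + 14·88 + (-14)·(-192) = -2600 + 1232 + 2688 = 1320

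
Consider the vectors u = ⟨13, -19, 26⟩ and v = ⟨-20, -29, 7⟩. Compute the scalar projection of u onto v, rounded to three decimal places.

13.169

u · v = 13·(-20) + (-19)·(-29) + 26·7 = -260 + 551 + 182 = 473
|v| = √(400 + 841 + 49) = √1290 ≈ 35.9166
comp_v u = 473 / √1290 ≈ 13.169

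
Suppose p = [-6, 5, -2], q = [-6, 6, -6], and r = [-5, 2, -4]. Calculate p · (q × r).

66

q × r:
i: 6·(-4) - (-6)·2 = -24 - (-12) = -12
j: (-6)·(-5) - (-6)·(-4) = 30 - 24 = 6
k: (-6)·2 - 6·(-5) = -12 - (-30) = 18
q × r = (-12, 6, 18)
p · (q × r) = (-6)·(-12) + 5·6 + (-2)·18 = 72 + 30 - 36 = 66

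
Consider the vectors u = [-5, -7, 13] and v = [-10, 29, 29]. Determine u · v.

224

u · v = (-5)·(-10) + (-7)·29 + 13·29 = 50 - 203 + 377 = 224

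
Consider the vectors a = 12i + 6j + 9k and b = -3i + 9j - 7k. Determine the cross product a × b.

i: 6·(-7) - 9·9 = -42 - 81 = -123
j: 9·(-3) - 12·(-7) = -27 - (-84) = 57
k: 12·9 - 6·(-3) = 108 - (-18) = 126
a × b = (-123, 57, 126)

(-123, 57, 126)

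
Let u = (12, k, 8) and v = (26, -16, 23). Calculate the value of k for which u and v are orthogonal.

u · v = 12·26 + k·(-16) + 8·23 = 496 - 16k
Set equal to 0: -16k = -496, so k = 31.

31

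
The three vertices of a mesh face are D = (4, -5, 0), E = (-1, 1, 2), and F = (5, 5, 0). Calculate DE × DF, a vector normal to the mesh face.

(-20, 2, -56)

DE = (-5, 6, 2)
DF = (1, 10, 0)
i: 6·0 - 2·10 = 0 - 20 = -20
j: 2·1 - (-5)·0 = 2 - 0 = 2
k: (-5)·10 - 6·1 = -50 - 6 = -56
DE × DF = (-20, 2, -56)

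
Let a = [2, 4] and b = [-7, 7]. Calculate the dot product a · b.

14

a · b = 2·(-7) + 4·7 = -14 + 28 = 14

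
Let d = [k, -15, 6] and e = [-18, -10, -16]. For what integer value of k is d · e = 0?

3

d · e = k·(-18) + (-15)·(-10) + 6·(-16) = 54 - 18k
Set equal to 0: -18k = -54, so k = 3.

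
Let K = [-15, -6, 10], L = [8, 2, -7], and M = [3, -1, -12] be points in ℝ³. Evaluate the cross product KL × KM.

(-91, 200, -29)

KL = (23, 8, -17)
KM = (18, 5, -22)
i: 8·(-22) - (-17)·5 = -176 - (-85) = -91
j: (-17)·18 - 23·(-22) = -306 - (-506) = 200
k: 23·5 - 8·18 = 115 - 144 = -29
KL × KM = (-91, 200, -29)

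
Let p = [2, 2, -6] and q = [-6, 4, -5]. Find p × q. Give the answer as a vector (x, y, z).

i: 2·(-5) - (-6)·4 = -10 - (-24) = 14
j: (-6)·(-6) - 2·(-5) = 36 - (-10) = 46
k: 2·4 - 2·(-6) = 8 - (-12) = 20
p × q = (14, 46, 20)

(14, 46, 20)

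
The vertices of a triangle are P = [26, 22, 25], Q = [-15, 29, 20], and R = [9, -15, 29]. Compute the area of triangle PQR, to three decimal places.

831.136

PQ = (-41, 7, -5),  PR = (-17, -37, 4)
i: 7·4 - (-5)·(-37) = 28 - 185 = -157
j: (-5)·(-17) - (-41)·4 = 85 - (-164) = 249
k: (-41)·(-37) - 7·(-17) = 1517 - (-119) = 1636
PQ × PR = (-157, 249, 1636)
|PQ × PR| = √2763146 ≈ 1662.2713
area = ½ · 1662.2713 ≈ 831.136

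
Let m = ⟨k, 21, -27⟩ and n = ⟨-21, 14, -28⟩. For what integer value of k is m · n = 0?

m · n = k·(-21) + 21·14 + (-27)·(-28) = 1050 - 21k
Set equal to 0: -21k = -1050, so k = 50.

50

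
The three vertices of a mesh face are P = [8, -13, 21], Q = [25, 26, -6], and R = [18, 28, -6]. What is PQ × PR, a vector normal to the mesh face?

(54, 189, 307)

PQ = (17, 39, -27)
PR = (10, 41, -27)
i: 39·(-27) - (-27)·41 = -1053 - (-1107) = 54
j: (-27)·10 - 17·(-27) = -270 - (-459) = 189
k: 17·41 - 39·10 = 697 - 390 = 307
PQ × PR = (54, 189, 307)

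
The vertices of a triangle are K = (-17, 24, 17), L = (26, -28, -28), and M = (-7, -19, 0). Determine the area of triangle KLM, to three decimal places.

KL = (43, -52, -45),  KM = (10, -43, -17)
i: (-52)·(-17) - (-45)·(-43) = 884 - 1935 = -1051
j: (-45)·10 - 43·(-17) = -450 - (-731) = 281
k: 43·(-43) - (-52)·10 = -1849 - (-520) = -1329
KL × KM = (-1051, 281, -1329)
|KL × KM| = √2949803 ≈ 1717.4991
area = ½ · 1717.4991 ≈ 858.750

858.750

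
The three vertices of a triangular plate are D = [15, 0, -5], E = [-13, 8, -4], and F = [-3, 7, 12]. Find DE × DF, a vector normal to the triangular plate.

(129, 458, -52)

DE = (-28, 8, 1)
DF = (-18, 7, 17)
i: 8·17 - 1·7 = 136 - 7 = 129
j: 1·(-18) - (-28)·17 = -18 - (-476) = 458
k: (-28)·7 - 8·(-18) = -196 - (-144) = -52
DE × DF = (129, 458, -52)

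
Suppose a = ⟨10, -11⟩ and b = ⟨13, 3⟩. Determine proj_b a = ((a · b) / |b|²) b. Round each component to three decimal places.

a · b = 10·13 + (-11)·3 = 130 - 33 = 97
|b|² = 169 + 9 = 178
proj_b a = (97/178) · (13, 3) ≈ (7.084, 1.635)

(7.084, 1.635)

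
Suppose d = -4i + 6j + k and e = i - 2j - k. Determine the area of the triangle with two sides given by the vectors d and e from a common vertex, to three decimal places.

2.693

i: 6·(-1) - 1·(-2) = -6 - (-2) = -4
j: 1·1 - (-4)·(-1) = 1 - 4 = -3
k: (-4)·(-2) - 6·1 = 8 - 6 = 2
d × e = (-4, -3, 2)
|d × e| = √((-4)² + (-3)² + 2²) = √29 ≈ 5.3852
area = ½ · 5.3852 ≈ 2.693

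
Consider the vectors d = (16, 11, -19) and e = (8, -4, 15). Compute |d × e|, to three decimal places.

i: 11·15 - (-19)·(-4) = 165 - 76 = 89
j: (-19)·8 - 16·15 = -152 - 240 = -392
k: 16·(-4) - 11·8 = -64 - 88 = -152
d × e = (89, -392, -152)
|d × e| = √(89² + (-392)² + (-152)²) = √184689 ≈ 429.7546

429.755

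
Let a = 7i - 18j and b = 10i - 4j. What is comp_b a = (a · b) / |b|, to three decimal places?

a · b = 7·10 + (-18)·(-4) = 70 + 72 = 142
|b| = √(100 + 16) = √116 ≈ 10.7703
comp_b a = 142 / √116 ≈ 13.184

13.184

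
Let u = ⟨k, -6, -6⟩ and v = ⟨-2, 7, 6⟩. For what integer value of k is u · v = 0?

-39

u · v = k·(-2) + (-6)·7 + (-6)·6 = -78 - 2k
Set equal to 0: -2k = 78, so k = -39.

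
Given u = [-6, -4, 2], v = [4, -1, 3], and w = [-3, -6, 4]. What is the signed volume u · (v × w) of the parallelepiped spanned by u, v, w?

-38

v × w:
i: (-1)·4 - 3·(-6) = -4 - (-18) = 14
j: 3·(-3) - 4·4 = -9 - 16 = -25
k: 4·(-6) - (-1)·(-3) = -24 - 3 = -27
v × w = (14, -25, -27)
u · (v × w) = (-6)·14 + (-4)·(-25) + 2·(-27) = -84 + 100 - 54 = -38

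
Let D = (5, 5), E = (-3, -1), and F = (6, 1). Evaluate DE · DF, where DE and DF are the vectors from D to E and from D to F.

DE = E − D = (-8, -6)
DF = F − D = (1, -4)
DE · DF = (-8)·1 + (-6)·(-4) = -8 + 24 = 16

16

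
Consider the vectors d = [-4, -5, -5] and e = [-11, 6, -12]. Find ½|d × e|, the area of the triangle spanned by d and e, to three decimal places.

i: (-5)·(-12) - (-5)·6 = 60 - (-30) = 90
j: (-5)·(-11) - (-4)·(-12) = 55 - 48 = 7
k: (-4)·6 - (-5)·(-11) = -24 - 55 = -79
d × e = (90, 7, -79)
|d × e| = √(90² + 7² + (-79)²) = √14390 ≈ 119.9583
area = ½ · 119.9583 ≈ 59.979

59.979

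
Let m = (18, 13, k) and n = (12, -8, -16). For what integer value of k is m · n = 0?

m · n = 18·12 + 13·(-8) + k·(-16) = 112 - 16k
Set equal to 0: -16k = -112, so k = 7.

7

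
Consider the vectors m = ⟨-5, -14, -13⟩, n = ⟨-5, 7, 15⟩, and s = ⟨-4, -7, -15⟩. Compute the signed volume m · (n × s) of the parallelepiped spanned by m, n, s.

1071

n × s:
i: 7·(-15) - 15·(-7) = -105 - (-105) = 0
j: 15·(-4) - (-5)·(-15) = -60 - 75 = -135
k: (-5)·(-7) - 7·(-4) = 35 - (-28) = 63
n × s = (0, -135, 63)
m · (n × s) = (-5)·0 + (-14)·(-135) + (-13)·63 = 0 + 1890 - 819 = 1071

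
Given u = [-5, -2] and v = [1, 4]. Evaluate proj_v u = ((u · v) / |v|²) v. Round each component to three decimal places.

u · v = (-5)·1 + (-2)·4 = -5 - 8 = -13
|v|² = 1 + 16 = 17
proj_v u = (-13/17) · (1, 4) ≈ (-0.765, -3.059)

(-0.765, -3.059)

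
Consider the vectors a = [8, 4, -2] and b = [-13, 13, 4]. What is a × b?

i: 4·4 - (-2)·13 = 16 - (-26) = 42
j: (-2)·(-13) - 8·4 = 26 - 32 = -6
k: 8·13 - 4·(-13) = 104 - (-52) = 156
a × b = (42, -6, 156)

(42, -6, 156)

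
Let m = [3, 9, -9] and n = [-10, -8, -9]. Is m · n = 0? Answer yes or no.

m · n = 3·(-10) + 9·(-8) + (-9)·(-9) = -30 - 72 + 81 = -21
Nonzero, so the vectors are not orthogonal.

no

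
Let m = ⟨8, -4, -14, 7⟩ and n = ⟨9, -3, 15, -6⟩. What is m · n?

m · n = 8·9 + (-4)·(-3) + (-14)·15 + 7·(-6) = 72 + 12 - 210 - 42 = -168

-168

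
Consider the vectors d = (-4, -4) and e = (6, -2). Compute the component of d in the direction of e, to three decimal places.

d · e = (-4)·6 + (-4)·(-2) = -24 + 8 = -16
|e| = √(36 + 4) = √40 ≈ 6.3246
comp_e d = -16 / √40 ≈ -2.530

-2.530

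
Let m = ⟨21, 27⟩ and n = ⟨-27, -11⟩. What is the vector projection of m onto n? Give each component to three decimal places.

(27.445, 11.181)

m · n = 21·(-27) + 27·(-11) = -567 - 297 = -864
|n|² = 729 + 121 = 850
proj_n m = (-864/850) · (-27, -11) ≈ (27.445, 11.181)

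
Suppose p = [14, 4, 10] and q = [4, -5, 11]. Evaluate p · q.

p · q = 14·4 + 4·(-5) + 10·11 = 56 - 20 + 110 = 146

146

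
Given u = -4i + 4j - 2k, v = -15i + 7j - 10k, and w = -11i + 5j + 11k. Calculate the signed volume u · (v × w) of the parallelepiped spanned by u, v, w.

588

v × w:
i: 7·11 - (-10)·5 = 77 - (-50) = 127
j: (-10)·(-11) - (-15)·11 = 110 - (-165) = 275
k: (-15)·5 - 7·(-11) = -75 - (-77) = 2
v × w = (127, 275, 2)
u · (v × w) = (-4)·127 + 4·275 + (-2)·2 = -508 + 1100 - 4 = 588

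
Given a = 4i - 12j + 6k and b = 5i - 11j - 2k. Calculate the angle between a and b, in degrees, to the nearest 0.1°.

35.3

a · b = 4·5 + (-12)·(-11) + 6·(-2) = 20 + 132 - 12 = 140
|a|² = 16 + 144 + 36 = 196,  |a| = √196 ≈ 14.000000
|b|² = 25 + 121 + 4 = 150,  |b| = √150 ≈ 12.247449
cos θ = 140 / (14.000000 · 12.247449) ≈ 0.81650
θ = arccos(0.81650) ≈ 35.3°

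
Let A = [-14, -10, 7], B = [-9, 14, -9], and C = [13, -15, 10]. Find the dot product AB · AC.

AB = B − A = (5, 24, -16)
AC = C − A = (27, -5, 3)
AB · AC = 5·27 + 24·(-5) + (-16)·3 = 135 - 120 - 48 = -33

-33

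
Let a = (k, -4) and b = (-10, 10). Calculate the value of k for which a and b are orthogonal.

-4

a · b = k·(-10) + (-4)·10 = -40 - 10k
Set equal to 0: -10k = 40, so k = -4.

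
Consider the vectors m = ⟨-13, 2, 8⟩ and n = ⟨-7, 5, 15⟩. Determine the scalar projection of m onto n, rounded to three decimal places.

12.781

m · n = (-13)·(-7) + 2·5 + 8·15 = 91 + 10 + 120 = 221
|n| = √(49 + 25 + 225) = √299 ≈ 17.2916
comp_n m = 221 / √299 ≈ 12.781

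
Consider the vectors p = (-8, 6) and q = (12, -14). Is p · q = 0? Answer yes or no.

p · q = (-8)·12 + 6·(-14) = -96 - 84 = -180
Nonzero, so the vectors are not orthogonal.

no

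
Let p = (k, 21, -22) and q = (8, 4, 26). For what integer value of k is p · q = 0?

61

p · q = k·8 + 21·4 + (-22)·26 = -488 + 8k
Set equal to 0: 8k = 488, so k = 61.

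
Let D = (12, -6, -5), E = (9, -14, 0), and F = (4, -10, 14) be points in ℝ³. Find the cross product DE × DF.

(-132, 17, -52)

DE = (-3, -8, 5)
DF = (-8, -4, 19)
i: (-8)·19 - 5·(-4) = -152 - (-20) = -132
j: 5·(-8) - (-3)·19 = -40 - (-57) = 17
k: (-3)·(-4) - (-8)·(-8) = 12 - 64 = -52
DE × DF = (-132, 17, -52)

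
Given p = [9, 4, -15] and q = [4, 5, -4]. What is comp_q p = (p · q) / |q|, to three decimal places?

15.365

p · q = 9·4 + 4·5 + (-15)·(-4) = 36 + 20 + 60 = 116
|q| = √(16 + 25 + 16) = √57 ≈ 7.5498
comp_q p = 116 / √57 ≈ 15.365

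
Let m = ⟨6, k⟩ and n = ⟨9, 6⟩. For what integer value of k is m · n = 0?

m · n = 6·9 + k·6 = 54 + 6k
Set equal to 0: 6k = -54, so k = -9.

-9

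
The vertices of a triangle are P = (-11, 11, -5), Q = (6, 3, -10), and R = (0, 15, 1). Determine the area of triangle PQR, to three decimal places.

PQ = (17, -8, -5),  PR = (11, 4, 6)
i: (-8)·6 - (-5)·4 = -48 - (-20) = -28
j: (-5)·11 - 17·6 = -55 - 102 = -157
k: 17·4 - (-8)·11 = 68 - (-88) = 156
PQ × PR = (-28, -157, 156)
|PQ × PR| = √49769 ≈ 223.0897
area = ½ · 223.0897 ≈ 111.545

111.545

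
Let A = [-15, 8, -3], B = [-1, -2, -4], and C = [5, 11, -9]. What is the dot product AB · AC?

AB = B − A = (14, -10, -1)
AC = C − A = (20, 3, -6)
AB · AC = 14·20 + (-10)·3 + (-1)·(-6) = 280 - 30 + 6 = 256

256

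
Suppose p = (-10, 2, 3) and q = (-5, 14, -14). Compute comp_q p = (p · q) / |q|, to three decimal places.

p · q = (-10)·(-5) + 2·14 + 3·(-14) = 50 + 28 - 42 = 36
|q| = √(25 + 196 + 196) = √417 ≈ 20.4206
comp_q p = 36 / √417 ≈ 1.763

1.763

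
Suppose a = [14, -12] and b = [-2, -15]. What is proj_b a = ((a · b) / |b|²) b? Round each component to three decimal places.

(-1.328, -9.956)

a · b = 14·(-2) + (-12)·(-15) = -28 + 180 = 152
|b|² = 4 + 225 = 229
proj_b a = (152/229) · (-2, -15) ≈ (-1.328, -9.956)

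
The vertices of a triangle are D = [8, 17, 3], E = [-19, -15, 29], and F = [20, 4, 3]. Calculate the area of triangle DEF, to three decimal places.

433.536

DE = (-27, -32, 26),  DF = (12, -13, 0)
i: (-32)·0 - 26·(-13) = 0 - (-338) = 338
j: 26·12 - (-27)·0 = 312 - 0 = 312
k: (-27)·(-13) - (-32)·12 = 351 - (-384) = 735
DE × DF = (338, 312, 735)
|DE × DF| = √751813 ≈ 867.0715
area = ½ · 867.0715 ≈ 433.536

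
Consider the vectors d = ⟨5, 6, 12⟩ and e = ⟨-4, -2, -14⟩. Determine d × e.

i: 6·(-14) - 12·(-2) = -84 - (-24) = -60
j: 12·(-4) - 5·(-14) = -48 - (-70) = 22
k: 5·(-2) - 6·(-4) = -10 - (-24) = 14
d × e = (-60, 22, 14)

(-60, 22, 14)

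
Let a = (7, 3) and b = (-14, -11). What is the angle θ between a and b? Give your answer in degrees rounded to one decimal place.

a · b = 7·(-14) + 3·(-11) = -98 - 33 = -131
|a|² = 49 + 9 = 58,  |a| = √58 ≈ 7.615773
|b|² = 196 + 121 = 317,  |b| = √317 ≈ 17.804494
cos θ = -131 / (7.615773 · 17.804494) ≈ -0.96611
θ = arccos(-0.96611) ≈ 165.0°

165.0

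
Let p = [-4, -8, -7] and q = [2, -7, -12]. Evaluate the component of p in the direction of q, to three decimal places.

p · q = (-4)·2 + (-8)·(-7) + (-7)·(-12) = -8 + 56 + 84 = 132
|q| = √(4 + 49 + 144) = √197 ≈ 14.0357
comp_q p = 132 / √197 ≈ 9.405

9.405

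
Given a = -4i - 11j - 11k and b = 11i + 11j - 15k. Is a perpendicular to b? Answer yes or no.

yes

a · b = (-4)·11 + (-11)·11 + (-11)·(-15) = -44 - 121 + 165 = 0
Zero, so the vectors are orthogonal.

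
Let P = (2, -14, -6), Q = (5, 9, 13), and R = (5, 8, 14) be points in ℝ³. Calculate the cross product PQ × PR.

PQ = (3, 23, 19)
PR = (3, 22, 20)
i: 23·20 - 19·22 = 460 - 418 = 42
j: 19·3 - 3·20 = 57 - 60 = -3
k: 3·22 - 23·3 = 66 - 69 = -3
PQ × PR = (42, -3, -3)

(42, -3, -3)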